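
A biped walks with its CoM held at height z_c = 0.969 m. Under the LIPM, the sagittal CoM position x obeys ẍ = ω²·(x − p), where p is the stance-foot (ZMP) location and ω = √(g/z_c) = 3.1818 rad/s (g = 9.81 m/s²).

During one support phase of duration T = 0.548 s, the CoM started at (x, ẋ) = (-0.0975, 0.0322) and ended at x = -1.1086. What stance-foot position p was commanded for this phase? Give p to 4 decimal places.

p = 0.4364

ωT = 3.1818·0.548 = 1.743626; cosh(ωT) = 2.946463, sinh(ωT) = 2.771578
x(T) = p + (x₀−p)·cosh(ωT) + (ẋ₀/ω)·sinh(ωT) ⇒ p·(1 − cosh) = x(T) − x₀·cosh − (ẋ₀/ω)·sinh
numerator   = -1.1086 − (-0.0975)·2.946463 − (0.0322/3.1818)·2.771578 = -0.849368
denominator = 1 − 2.946463 = -1.946463
p = -0.849368 / -1.946463 = 0.4364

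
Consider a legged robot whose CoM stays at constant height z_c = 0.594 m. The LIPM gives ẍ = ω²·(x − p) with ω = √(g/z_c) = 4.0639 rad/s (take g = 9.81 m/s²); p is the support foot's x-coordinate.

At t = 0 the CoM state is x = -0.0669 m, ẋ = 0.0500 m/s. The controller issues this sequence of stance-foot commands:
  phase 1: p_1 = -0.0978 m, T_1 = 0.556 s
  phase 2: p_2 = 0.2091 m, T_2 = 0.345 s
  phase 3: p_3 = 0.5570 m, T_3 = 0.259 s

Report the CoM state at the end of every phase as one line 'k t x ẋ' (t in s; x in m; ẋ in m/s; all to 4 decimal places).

phase 1: p=-0.0978, T=0.556, ωT=2.259528, cosh=4.841485, sinh=4.737086; start (x,ẋ)=(-0.066900, 0.050000) → end (x,ẋ)=(0.110084, 0.836931)
phase 2: p=0.2091, T=0.345, ωT=1.402046, cosh=2.154798, sinh=1.908705; start (x,ẋ)=(0.110084, 0.836931) → end (x,ẋ)=(0.388826, 1.035376)
phase 3: p=0.5570, T=0.259, ωT=1.052550, cosh=1.606997, sinh=1.257951; start (x,ẋ)=(0.388826, 1.035376) → end (x,ẋ)=(0.607237, 0.804107)

1 0.5560 0.1101 0.8369
2 0.9010 0.3888 1.0354
3 1.1600 0.6072 0.8041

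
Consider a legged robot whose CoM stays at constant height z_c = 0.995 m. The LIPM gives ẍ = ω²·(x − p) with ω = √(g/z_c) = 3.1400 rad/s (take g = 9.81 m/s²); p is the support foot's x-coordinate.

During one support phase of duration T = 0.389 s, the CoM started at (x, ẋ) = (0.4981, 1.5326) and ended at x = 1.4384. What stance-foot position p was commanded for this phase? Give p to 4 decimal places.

p = 0.2795

ωT = 3.1400·0.389 = 1.221460; cosh(ωT) = 1.843468, sinh(ωT) = 1.548669
x(T) = p + (x₀−p)·cosh(ωT) + (ẋ₀/ω)·sinh(ωT) ⇒ p·(1 − cosh) = x(T) − x₀·cosh − (ẋ₀/ω)·sinh
numerator   = 1.4384 − (0.4981)·1.843468 − (1.5326/3.1400)·1.548669 = -0.235720
denominator = 1 − 1.843468 = -0.843468
p = -0.235720 / -0.843468 = 0.2795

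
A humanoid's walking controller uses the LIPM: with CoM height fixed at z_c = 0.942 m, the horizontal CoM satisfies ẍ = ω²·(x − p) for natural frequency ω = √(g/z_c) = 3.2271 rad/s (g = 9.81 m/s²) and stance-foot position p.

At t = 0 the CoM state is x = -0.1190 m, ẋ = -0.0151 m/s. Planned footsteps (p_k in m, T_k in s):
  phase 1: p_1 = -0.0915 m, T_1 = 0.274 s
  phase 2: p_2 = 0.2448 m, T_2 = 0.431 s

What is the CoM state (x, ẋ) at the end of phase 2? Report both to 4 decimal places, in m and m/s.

phase 1: p=-0.0915, T=0.274, ωT=0.884225, cosh=1.417071, sinh=1.004037; start (x,ẋ)=(-0.119000, -0.015100) → end (x,ẋ)=(-0.135167, -0.110501)
phase 2: p=0.2448, T=0.431, ωT=1.390880, cosh=2.133621, sinh=1.884764; start (x,ẋ)=(-0.135167, -0.110501) → end (x,ẋ)=(-0.630444, -2.546853)

x = -0.6304, ẋ = -2.5469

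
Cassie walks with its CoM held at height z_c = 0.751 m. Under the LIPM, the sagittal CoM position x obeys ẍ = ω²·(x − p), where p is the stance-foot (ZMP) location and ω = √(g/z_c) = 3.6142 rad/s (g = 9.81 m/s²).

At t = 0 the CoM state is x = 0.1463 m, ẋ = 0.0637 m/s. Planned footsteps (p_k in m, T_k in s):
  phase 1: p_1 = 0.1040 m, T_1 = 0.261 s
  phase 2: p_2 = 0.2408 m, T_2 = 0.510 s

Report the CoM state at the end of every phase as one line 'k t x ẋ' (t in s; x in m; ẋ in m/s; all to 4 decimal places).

1 0.2610 0.1858 0.2608
2 0.7710 0.2848 0.2318

phase 1: p=0.1040, T=0.261, ωT=0.943306, cosh=1.478899, sinh=1.089560; start (x,ẋ)=(0.146300, 0.063700) → end (x,ẋ)=(0.185761, 0.260779)
phase 2: p=0.2408, T=0.510, ωT=1.843242, cosh=3.237644, sinh=3.079341; start (x,ẋ)=(0.185761, 0.260779) → end (x,ẋ)=(0.284789, 0.231758)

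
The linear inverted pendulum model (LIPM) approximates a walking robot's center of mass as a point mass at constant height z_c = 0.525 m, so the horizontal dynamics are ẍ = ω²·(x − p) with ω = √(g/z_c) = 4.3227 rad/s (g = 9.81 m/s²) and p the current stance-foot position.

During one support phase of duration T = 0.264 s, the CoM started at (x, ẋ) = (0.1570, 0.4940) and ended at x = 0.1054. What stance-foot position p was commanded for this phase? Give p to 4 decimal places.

p = 0.4497

ωT = 4.3227·0.264 = 1.141193; cosh(ωT) = 1.724969, sinh(ωT) = 1.405531
x(T) = p + (x₀−p)·cosh(ωT) + (ẋ₀/ω)·sinh(ωT) ⇒ p·(1 − cosh) = x(T) − x₀·cosh − (ẋ₀/ω)·sinh
numerator   = 0.1054 − (0.1570)·1.724969 − (0.4940/4.3227)·1.405531 = -0.326045
denominator = 1 − 1.724969 = -0.724969
p = -0.326045 / -0.724969 = 0.4497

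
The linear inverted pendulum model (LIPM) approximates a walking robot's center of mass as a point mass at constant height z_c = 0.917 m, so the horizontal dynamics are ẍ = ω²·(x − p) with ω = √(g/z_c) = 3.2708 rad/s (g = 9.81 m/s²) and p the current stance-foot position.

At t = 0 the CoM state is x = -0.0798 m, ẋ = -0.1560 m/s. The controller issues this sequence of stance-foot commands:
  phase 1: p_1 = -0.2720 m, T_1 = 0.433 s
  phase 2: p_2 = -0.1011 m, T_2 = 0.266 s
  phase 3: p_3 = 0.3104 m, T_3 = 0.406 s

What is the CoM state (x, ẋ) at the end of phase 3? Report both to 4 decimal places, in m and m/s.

phase 1: p=-0.2720, T=0.433, ωT=1.416256, cosh=2.182141, sinh=1.939521; start (x,ẋ)=(-0.079800, -0.156000) → end (x,ẋ)=(0.054903, 0.878861)
phase 2: p=-0.1011, T=0.266, ωT=0.870033, cosh=1.402963, sinh=0.984026; start (x,ẋ)=(0.054903, 0.878861) → end (x,ẋ)=(0.382173, 1.735112)
phase 3: p=0.3104, T=0.406, ωT=1.327945, cosh=2.019151, sinh=1.754130; start (x,ẋ)=(0.382173, 1.735112) → end (x,ẋ)=(1.385861, 3.915244)

x = 1.3859, ẋ = 3.9152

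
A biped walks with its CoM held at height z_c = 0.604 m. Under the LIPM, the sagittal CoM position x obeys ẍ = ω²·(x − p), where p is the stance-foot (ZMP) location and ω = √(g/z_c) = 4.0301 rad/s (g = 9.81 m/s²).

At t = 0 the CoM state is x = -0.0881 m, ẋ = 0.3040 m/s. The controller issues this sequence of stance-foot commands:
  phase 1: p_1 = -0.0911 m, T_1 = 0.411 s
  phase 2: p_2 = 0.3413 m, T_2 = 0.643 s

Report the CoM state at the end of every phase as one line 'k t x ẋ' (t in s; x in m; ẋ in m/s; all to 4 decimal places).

1 0.4110 0.1075 0.8561
2 1.0540 0.1818 -0.5081

phase 1: p=-0.0911, T=0.411, ωT=1.656371, cosh=2.715545, sinh=2.524715; start (x,ẋ)=(-0.088100, 0.304000) → end (x,ẋ)=(0.107492, 0.856050)
phase 2: p=0.3413, T=0.643, ωT=2.591354, cosh=6.711377, sinh=6.636459; start (x,ẋ)=(0.107492, 0.856050) → end (x,ẋ)=(0.181803, -0.508061)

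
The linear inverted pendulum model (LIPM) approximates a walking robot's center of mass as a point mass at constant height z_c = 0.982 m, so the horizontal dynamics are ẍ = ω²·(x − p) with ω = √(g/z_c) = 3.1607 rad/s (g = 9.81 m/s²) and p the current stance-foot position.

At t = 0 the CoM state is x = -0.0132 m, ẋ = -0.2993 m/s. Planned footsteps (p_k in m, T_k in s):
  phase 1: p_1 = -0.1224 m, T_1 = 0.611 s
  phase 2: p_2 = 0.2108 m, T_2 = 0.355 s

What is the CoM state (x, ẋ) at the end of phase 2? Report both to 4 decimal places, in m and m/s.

phase 1: p=-0.1224, T=0.611, ωT=1.931188, cosh=3.521337, sinh=3.376361; start (x,ẋ)=(-0.013200, -0.299300) → end (x,ẋ)=(-0.057592, 0.111410)
phase 2: p=0.2108, T=0.355, ωT=1.122048, cosh=1.698376, sinh=1.372763; start (x,ẋ)=(-0.057592, 0.111410) → end (x,ẋ)=(-0.196642, -0.975308)

x = -0.1966, ẋ = -0.9753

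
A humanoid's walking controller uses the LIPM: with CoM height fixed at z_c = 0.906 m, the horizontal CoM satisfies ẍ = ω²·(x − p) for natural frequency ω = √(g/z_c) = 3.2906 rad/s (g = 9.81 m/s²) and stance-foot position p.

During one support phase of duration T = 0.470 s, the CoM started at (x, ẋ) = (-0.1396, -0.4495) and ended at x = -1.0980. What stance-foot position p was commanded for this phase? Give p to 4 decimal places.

ωT = 3.2906·0.470 = 1.546582; cosh(ωT) = 2.454184, sinh(ωT) = 2.241210
x(T) = p + (x₀−p)·cosh(ωT) + (ẋ₀/ω)·sinh(ωT) ⇒ p·(1 − cosh) = x(T) − x₀·cosh − (ẋ₀/ω)·sinh
numerator   = -1.0980 − (-0.1396)·2.454184 − (-0.4495/3.2906)·2.241210 = -0.449244
denominator = 1 − 2.454184 = -1.454184
p = -0.449244 / -1.454184 = 0.3089

p = 0.3089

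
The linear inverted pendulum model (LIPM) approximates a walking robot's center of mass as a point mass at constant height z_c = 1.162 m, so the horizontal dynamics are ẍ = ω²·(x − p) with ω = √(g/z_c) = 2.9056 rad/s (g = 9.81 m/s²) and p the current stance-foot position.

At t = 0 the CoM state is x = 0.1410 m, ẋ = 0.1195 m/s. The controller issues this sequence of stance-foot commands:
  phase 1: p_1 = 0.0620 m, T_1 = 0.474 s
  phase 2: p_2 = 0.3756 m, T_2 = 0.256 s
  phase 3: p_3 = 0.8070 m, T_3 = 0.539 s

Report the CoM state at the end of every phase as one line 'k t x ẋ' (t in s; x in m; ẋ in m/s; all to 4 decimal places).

phase 1: p=0.0620, T=0.474, ωT=1.377254, cosh=2.108137, sinh=1.855866; start (x,ẋ)=(0.141000, 0.119500) → end (x,ẋ)=(0.304870, 0.677922)
phase 2: p=0.3756, T=0.256, ωT=0.743834, cosh=1.289637, sinh=0.814349; start (x,ẋ)=(0.304870, 0.677922) → end (x,ẋ)=(0.474384, 0.706914)
phase 3: p=0.8070, T=0.539, ωT=1.566118, cosh=2.498441, sinh=2.289586; start (x,ẋ)=(0.474384, 0.706914) → end (x,ẋ)=(0.533021, -0.446583)

1 0.4740 0.3049 0.6779
2 0.7300 0.4744 0.7069
3 1.2690 0.5330 -0.4466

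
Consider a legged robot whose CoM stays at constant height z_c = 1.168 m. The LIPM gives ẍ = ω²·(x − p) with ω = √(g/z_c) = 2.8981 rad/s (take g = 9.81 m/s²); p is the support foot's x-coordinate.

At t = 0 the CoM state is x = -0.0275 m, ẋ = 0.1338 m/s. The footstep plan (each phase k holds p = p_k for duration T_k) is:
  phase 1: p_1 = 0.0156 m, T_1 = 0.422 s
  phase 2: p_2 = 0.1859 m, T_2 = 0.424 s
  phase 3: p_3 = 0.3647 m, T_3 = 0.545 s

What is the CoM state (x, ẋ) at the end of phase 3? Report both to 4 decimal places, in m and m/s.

x = -1.4189, ẋ = -5.0279

phase 1: p=0.0156, T=0.422, ωT=1.222998, cosh=1.845852, sinh=1.551506; start (x,ẋ)=(-0.027500, 0.133800) → end (x,ẋ)=(0.007674, 0.053179)
phase 2: p=0.1859, T=0.424, ωT=1.228794, cosh=1.854876, sinh=1.562231; start (x,ẋ)=(0.007674, 0.053179) → end (x,ẋ)=(-0.116021, -0.708278)
phase 3: p=0.3647, T=0.545, ωT=1.579465, cosh=2.529221, sinh=2.323136; start (x,ẋ)=(-0.116021, -0.708278) → end (x,ẋ)=(-1.418909, -5.027929)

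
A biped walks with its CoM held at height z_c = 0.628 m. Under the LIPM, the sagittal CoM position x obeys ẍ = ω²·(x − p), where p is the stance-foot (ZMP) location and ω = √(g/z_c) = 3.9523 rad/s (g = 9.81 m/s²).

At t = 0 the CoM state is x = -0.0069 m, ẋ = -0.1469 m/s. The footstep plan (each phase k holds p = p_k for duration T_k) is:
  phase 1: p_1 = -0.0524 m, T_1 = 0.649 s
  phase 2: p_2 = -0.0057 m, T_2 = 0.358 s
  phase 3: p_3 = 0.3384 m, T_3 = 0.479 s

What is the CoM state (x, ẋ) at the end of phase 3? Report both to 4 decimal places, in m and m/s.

x = 0.0115, ẋ = -1.0816

phase 1: p=-0.0524, T=0.649, ωT=2.565043, cosh=6.539065, sinh=6.462149; start (x,ẋ)=(-0.006900, -0.146900) → end (x,ẋ)=(0.004941, 0.201497)
phase 2: p=-0.0057, T=0.358, ωT=1.414923, cosh=2.179558, sinh=1.936613; start (x,ẋ)=(0.004941, 0.201497) → end (x,ẋ)=(0.116225, 0.520621)
phase 3: p=0.3384, T=0.479, ωT=1.893152, cosh=3.395430, sinh=3.244834; start (x,ẋ)=(0.116225, 0.520621) → end (x,ẋ)=(0.011450, -1.081561)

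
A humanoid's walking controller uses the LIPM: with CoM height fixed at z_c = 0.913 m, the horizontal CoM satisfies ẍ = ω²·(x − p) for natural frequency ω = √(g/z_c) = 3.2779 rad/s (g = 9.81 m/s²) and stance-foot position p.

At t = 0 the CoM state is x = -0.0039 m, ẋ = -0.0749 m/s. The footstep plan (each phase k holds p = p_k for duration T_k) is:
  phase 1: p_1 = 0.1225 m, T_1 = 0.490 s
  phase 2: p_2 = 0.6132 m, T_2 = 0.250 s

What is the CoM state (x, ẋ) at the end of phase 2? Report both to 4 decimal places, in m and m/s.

x = -0.9002, ẋ = -4.2221

phase 1: p=0.1225, T=0.490, ωT=1.606171, cosh=2.592173, sinh=2.391519; start (x,ẋ)=(-0.003900, -0.074900) → end (x,ẋ)=(-0.259797, -1.185024)
phase 2: p=0.6132, T=0.250, ωT=0.819475, cosh=1.354986, sinh=0.914323; start (x,ẋ)=(-0.259797, -1.185024) → end (x,ẋ)=(-0.900243, -4.222112)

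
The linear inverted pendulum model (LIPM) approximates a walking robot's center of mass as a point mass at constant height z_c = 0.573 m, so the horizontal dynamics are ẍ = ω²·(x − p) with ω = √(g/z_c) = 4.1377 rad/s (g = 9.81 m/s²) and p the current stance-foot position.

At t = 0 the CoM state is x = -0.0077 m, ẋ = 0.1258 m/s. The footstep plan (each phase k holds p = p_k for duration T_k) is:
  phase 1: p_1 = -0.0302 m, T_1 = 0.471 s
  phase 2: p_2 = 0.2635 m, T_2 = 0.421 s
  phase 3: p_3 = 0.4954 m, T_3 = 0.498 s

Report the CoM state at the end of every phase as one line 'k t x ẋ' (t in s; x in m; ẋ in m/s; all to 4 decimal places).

1 0.4710 0.1549 0.7707
2 0.8920 0.4595 1.0247
3 1.3900 1.3085 3.5139

phase 1: p=-0.0302, T=0.471, ωT=1.948857, cosh=3.581547, sinh=3.439110; start (x,ẋ)=(-0.007700, 0.125800) → end (x,ẋ)=(0.154945, 0.770734)
phase 2: p=0.2635, T=0.421, ωT=1.741972, cosh=2.941881, sinh=2.766707; start (x,ẋ)=(0.154945, 0.770734) → end (x,ẋ)=(0.459502, 1.024694)
phase 3: p=0.4954, T=0.498, ωT=2.060575, cosh=3.988930, sinh=3.861549; start (x,ẋ)=(0.459502, 1.024694) → end (x,ẋ)=(1.308512, 3.513862)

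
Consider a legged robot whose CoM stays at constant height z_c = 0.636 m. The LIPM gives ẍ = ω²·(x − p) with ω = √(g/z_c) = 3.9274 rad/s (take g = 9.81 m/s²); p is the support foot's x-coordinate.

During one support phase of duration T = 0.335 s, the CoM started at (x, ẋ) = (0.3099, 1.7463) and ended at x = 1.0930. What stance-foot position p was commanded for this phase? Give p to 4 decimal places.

ωT = 3.9274·0.335 = 1.315679; cosh(ωT) = 1.997787, sinh(ωT) = 1.729494
x(T) = p + (x₀−p)·cosh(ωT) + (ẋ₀/ω)·sinh(ωT) ⇒ p·(1 − cosh) = x(T) − x₀·cosh − (ẋ₀/ω)·sinh
numerator   = 1.0930 − (0.3099)·1.997787 − (1.7463/3.9274)·1.729494 = -0.295126
denominator = 1 − 1.997787 = -0.997787
p = -0.295126 / -0.997787 = 0.2958

p = 0.2958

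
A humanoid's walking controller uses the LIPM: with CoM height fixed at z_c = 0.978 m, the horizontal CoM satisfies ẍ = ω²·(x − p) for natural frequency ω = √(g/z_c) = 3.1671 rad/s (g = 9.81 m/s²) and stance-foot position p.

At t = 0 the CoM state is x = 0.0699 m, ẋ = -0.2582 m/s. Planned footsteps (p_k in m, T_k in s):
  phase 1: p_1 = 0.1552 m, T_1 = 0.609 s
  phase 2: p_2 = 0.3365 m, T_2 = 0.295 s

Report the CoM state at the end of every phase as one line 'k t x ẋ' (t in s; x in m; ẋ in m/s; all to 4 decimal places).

phase 1: p=0.1552, T=0.609, ωT=1.928764, cosh=3.513164, sinh=3.367836; start (x,ẋ)=(0.069900, -0.258200) → end (x,ẋ)=(-0.419038, -1.816932)
phase 2: p=0.3365, T=0.295, ωT=0.934294, cosh=1.469140, sinh=1.076277; start (x,ẋ)=(-0.419038, -1.816932) → end (x,ẋ)=(-1.390940, -5.244712)

1 0.6090 -0.4190 -1.8169
2 0.9040 -1.3909 -5.2447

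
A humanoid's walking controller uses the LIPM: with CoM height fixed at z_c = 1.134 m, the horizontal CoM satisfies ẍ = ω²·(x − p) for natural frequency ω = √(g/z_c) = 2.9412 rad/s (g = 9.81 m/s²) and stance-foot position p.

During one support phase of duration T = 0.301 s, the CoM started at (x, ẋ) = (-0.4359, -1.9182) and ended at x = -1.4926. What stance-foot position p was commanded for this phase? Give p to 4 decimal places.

p = 0.5228

ωT = 2.9412·0.301 = 0.885301; cosh(ωT) = 1.418152, sinh(ωT) = 1.005562
x(T) = p + (x₀−p)·cosh(ωT) + (ẋ₀/ω)·sinh(ωT) ⇒ p·(1 − cosh) = x(T) − x₀·cosh − (ẋ₀/ω)·sinh
numerator   = -1.4926 − (-0.4359)·1.418152 − (-1.9182/2.9412)·1.005562 = -0.218617
denominator = 1 − 1.418152 = -0.418152
p = -0.218617 / -0.418152 = 0.5228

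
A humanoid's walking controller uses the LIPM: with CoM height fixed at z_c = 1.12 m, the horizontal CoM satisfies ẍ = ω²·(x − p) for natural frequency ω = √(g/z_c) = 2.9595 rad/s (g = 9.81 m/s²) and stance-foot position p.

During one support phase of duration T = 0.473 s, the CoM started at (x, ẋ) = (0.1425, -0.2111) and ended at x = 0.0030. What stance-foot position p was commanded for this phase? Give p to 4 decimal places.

ωT = 2.9595·0.473 = 1.399843; cosh(ωT) = 2.150600, sinh(ωT) = 1.903965
x(T) = p + (x₀−p)·cosh(ωT) + (ẋ₀/ω)·sinh(ωT) ⇒ p·(1 − cosh) = x(T) − x₀·cosh − (ẋ₀/ω)·sinh
numerator   = 0.0030 − (0.1425)·2.150600 − (-0.2111/2.9595)·1.903965 = -0.167651
denominator = 1 − 2.150600 = -1.150600
p = -0.167651 / -1.150600 = 0.1457

p = 0.1457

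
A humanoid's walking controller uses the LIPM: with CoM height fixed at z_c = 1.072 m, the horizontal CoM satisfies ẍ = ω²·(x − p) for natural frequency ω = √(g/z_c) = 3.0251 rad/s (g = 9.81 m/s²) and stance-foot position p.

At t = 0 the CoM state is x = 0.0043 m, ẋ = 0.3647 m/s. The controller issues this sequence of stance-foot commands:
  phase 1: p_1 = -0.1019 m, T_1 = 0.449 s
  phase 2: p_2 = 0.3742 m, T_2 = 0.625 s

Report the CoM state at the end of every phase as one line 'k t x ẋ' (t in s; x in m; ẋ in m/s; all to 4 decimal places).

phase 1: p=-0.1019, T=0.449, ωT=1.358270, cosh=2.073282, sinh=1.816177; start (x,ẋ)=(0.004300, 0.364700) → end (x,ẋ)=(0.337237, 1.339601)
phase 2: p=0.3742, T=0.625, ωT=1.890688, cosh=3.387445, sinh=3.236477; start (x,ẋ)=(0.337237, 1.339601) → end (x,ẋ)=(1.682195, 4.175933)

1 0.4490 0.3372 1.3396
2 1.0740 1.6822 4.1759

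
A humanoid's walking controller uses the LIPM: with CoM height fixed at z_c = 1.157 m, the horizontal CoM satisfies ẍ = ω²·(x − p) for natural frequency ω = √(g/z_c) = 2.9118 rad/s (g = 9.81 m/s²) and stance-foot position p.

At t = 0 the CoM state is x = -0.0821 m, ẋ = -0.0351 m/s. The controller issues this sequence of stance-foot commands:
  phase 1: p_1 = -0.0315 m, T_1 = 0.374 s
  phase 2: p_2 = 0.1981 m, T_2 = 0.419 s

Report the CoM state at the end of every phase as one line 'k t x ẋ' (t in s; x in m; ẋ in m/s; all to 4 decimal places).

phase 1: p=-0.0315, T=0.374, ωT=1.089013, cosh=1.653944, sinh=1.317396; start (x,ẋ)=(-0.082100, -0.035100) → end (x,ẋ)=(-0.131070, -0.252155)
phase 2: p=0.1981, T=0.419, ωT=1.220044, cosh=1.841277, sinh=1.546060; start (x,ẋ)=(-0.131070, -0.252155) → end (x,ẋ)=(-0.541878, -1.946150)

1 0.3740 -0.1311 -0.2522
2 0.7930 -0.5419 -1.9462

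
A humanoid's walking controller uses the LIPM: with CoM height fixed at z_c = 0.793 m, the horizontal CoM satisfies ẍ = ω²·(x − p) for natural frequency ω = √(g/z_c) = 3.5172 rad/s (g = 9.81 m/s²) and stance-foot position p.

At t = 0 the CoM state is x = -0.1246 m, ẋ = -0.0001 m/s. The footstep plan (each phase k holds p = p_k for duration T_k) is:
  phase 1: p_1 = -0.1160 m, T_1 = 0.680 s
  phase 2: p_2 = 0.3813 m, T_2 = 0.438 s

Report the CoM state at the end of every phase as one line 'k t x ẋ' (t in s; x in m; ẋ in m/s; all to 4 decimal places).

phase 1: p=-0.1160, T=0.680, ωT=2.391696, cosh=5.511747, sinh=5.420272; start (x,ẋ)=(-0.124600, -0.000100) → end (x,ẋ)=(-0.163555, -0.164503)
phase 2: p=0.3813, T=0.438, ωT=1.540534, cosh=2.440673, sinh=2.226407; start (x,ẋ)=(-0.163555, -0.164503) → end (x,ẋ)=(-1.052645, -4.668105)

1 0.6800 -0.1636 -0.1645
2 1.1180 -1.0526 -4.6681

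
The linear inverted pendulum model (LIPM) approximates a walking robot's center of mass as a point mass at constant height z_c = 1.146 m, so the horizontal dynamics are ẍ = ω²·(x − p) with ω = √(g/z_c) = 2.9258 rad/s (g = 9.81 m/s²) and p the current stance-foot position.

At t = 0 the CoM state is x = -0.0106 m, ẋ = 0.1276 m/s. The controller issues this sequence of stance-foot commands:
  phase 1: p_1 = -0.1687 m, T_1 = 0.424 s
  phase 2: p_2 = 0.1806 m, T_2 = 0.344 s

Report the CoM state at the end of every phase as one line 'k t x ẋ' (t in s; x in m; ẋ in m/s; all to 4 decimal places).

phase 1: p=-0.1687, T=0.424, ωT=1.240539, cosh=1.873353, sinh=1.584125; start (x,ẋ)=(-0.010600, 0.127600) → end (x,ẋ)=(0.196564, 0.971807)
phase 2: p=0.1806, T=0.344, ωT=1.006475, cosh=1.550723, sinh=1.185218; start (x,ẋ)=(0.196564, 0.971807) → end (x,ẋ)=(0.599027, 1.562361)

1 0.4240 0.1966 0.9718
2 0.7680 0.5990 1.5624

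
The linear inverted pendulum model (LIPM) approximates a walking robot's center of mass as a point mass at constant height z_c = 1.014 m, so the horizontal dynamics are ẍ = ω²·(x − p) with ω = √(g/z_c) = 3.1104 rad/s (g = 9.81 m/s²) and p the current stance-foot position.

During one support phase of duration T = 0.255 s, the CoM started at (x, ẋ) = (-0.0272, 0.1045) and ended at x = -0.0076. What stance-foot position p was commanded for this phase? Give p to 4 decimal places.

ωT = 3.1104·0.255 = 0.793152; cosh(ωT) = 1.331385, sinh(ωT) = 0.878968
x(T) = p + (x₀−p)·cosh(ωT) + (ẋ₀/ω)·sinh(ωT) ⇒ p·(1 − cosh) = x(T) − x₀·cosh − (ẋ₀/ω)·sinh
numerator   = -0.0076 − (-0.0272)·1.331385 − (0.1045/3.1104)·0.878968 = -0.000917
denominator = 1 − 1.331385 = -0.331385
p = -0.000917 / -0.331385 = 0.0028

p = 0.0028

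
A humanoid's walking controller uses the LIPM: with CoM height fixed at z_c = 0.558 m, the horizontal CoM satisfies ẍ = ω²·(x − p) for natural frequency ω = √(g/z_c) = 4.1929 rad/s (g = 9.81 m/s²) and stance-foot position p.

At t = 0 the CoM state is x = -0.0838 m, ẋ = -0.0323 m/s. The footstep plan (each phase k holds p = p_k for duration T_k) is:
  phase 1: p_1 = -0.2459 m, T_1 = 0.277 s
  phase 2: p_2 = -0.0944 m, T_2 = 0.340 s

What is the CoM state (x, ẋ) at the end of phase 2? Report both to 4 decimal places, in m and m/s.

phase 1: p=-0.2459, T=0.277, ωT=1.161433, cosh=1.753773, sinh=1.440736; start (x,ẋ)=(-0.083800, -0.032300) → end (x,ẋ)=(0.027288, 0.922577)
phase 2: p=-0.0944, T=0.340, ωT=1.425586, cosh=2.200331, sinh=1.959964; start (x,ẋ)=(0.027288, 0.922577) → end (x,ẋ)=(0.604611, 3.029997)

x = 0.6046, ẋ = 3.0300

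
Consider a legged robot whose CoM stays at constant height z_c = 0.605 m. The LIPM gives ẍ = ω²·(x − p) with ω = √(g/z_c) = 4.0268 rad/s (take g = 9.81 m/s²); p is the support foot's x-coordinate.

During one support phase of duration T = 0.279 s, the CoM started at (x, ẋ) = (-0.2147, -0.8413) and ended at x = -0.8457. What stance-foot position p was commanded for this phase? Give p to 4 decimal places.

p = 0.2760

ωT = 4.0268·0.279 = 1.123477; cosh(ωT) = 1.700339, sinh(ωT) = 1.375191
x(T) = p + (x₀−p)·cosh(ωT) + (ẋ₀/ω)·sinh(ωT) ⇒ p·(1 − cosh) = x(T) − x₀·cosh − (ẋ₀/ω)·sinh
numerator   = -0.8457 − (-0.2147)·1.700339 − (-0.8413/4.0268)·1.375191 = -0.193325
denominator = 1 − 1.700339 = -0.700339
p = -0.193325 / -0.700339 = 0.2760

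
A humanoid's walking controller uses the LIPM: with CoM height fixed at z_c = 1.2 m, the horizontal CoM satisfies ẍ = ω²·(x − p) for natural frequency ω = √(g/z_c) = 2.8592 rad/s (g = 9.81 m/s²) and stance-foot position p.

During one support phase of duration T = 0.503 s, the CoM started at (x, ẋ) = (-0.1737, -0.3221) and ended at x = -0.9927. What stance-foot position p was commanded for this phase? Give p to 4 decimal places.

ωT = 2.8592·0.503 = 1.438178; cosh(ωT) = 2.225185, sinh(ωT) = 1.987826
x(T) = p + (x₀−p)·cosh(ωT) + (ẋ₀/ω)·sinh(ωT) ⇒ p·(1 − cosh) = x(T) − x₀·cosh − (ẋ₀/ω)·sinh
numerator   = -0.9927 − (-0.1737)·2.225185 − (-0.3221/2.8592)·1.987826 = -0.382249
denominator = 1 − 2.225185 = -1.225185
p = -0.382249 / -1.225185 = 0.3120

p = 0.3120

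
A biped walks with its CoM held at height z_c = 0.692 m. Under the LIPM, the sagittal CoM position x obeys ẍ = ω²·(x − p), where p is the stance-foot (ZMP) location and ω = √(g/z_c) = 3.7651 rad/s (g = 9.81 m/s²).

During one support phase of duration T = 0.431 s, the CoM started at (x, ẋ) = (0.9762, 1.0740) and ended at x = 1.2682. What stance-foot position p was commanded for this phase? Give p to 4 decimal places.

p = 1.2228

ωT = 3.7651·0.431 = 1.622758; cosh(ωT) = 2.632200, sinh(ωT) = 2.434846
x(T) = p + (x₀−p)·cosh(ωT) + (ẋ₀/ω)·sinh(ωT) ⇒ p·(1 − cosh) = x(T) − x₀·cosh − (ẋ₀/ω)·sinh
numerator   = 1.2682 − (0.9762)·2.632200 − (1.0740/3.7651)·2.434846 = -1.995897
denominator = 1 − 2.632200 = -1.632200
p = -1.995897 / -1.632200 = 1.2228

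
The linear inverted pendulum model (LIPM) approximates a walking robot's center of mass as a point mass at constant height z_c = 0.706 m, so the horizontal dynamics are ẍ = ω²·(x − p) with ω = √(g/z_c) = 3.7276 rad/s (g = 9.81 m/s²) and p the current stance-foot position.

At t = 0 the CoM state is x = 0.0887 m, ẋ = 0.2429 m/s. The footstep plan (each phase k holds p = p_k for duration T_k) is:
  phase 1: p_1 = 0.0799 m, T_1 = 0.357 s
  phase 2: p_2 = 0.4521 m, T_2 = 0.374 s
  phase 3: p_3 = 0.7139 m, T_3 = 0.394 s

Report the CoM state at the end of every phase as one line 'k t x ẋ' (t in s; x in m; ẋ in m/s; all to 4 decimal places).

phase 1: p=0.0799, T=0.357, ωT=1.330753, cosh=2.024085, sinh=1.759807; start (x,ẋ)=(0.088700, 0.242900) → end (x,ẋ)=(0.212386, 0.549377)
phase 2: p=0.4521, T=0.374, ωT=1.394122, cosh=2.139743, sinh=1.891692; start (x,ẋ)=(0.212386, 0.549377) → end (x,ẋ)=(0.217972, -0.514814)
phase 3: p=0.7139, T=0.394, ωT=1.468674, cosh=2.286852, sinh=2.056622; start (x,ẋ)=(0.217972, -0.514814) → end (x,ẋ)=(-0.704252, -4.979219)

1 0.3570 0.2124 0.5494
2 0.7310 0.2180 -0.5148
3 1.1250 -0.7043 -4.9792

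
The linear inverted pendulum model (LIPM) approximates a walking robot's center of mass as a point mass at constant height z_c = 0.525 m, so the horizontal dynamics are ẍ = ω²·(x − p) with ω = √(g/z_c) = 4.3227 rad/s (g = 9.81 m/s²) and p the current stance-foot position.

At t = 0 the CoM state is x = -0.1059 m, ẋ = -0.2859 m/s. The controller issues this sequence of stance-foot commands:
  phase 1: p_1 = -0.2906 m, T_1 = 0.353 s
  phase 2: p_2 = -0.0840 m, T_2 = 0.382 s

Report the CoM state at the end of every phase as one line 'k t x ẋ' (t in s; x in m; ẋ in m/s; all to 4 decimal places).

1 0.3530 0.0093 1.0607
2 0.7350 0.7843 3.8797

phase 1: p=-0.2906, T=0.353, ωT=1.525913, cosh=2.408382, sinh=2.190959; start (x,ẋ)=(-0.105900, -0.285900) → end (x,ẋ)=(0.009320, 1.060712)
phase 2: p=-0.0840, T=0.382, ωT=1.651271, cosh=2.702705, sinh=2.510899; start (x,ẋ)=(0.009320, 1.060712) → end (x,ẋ)=(0.784345, 3.879671)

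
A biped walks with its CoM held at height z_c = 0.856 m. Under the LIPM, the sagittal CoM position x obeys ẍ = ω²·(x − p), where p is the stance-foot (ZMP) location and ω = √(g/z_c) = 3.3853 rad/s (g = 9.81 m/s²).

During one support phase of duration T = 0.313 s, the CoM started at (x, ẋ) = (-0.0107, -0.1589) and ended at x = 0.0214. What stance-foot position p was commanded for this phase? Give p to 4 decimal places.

ωT = 3.3853·0.313 = 1.059599; cosh(ωT) = 1.615904, sinh(ωT) = 1.269309
x(T) = p + (x₀−p)·cosh(ωT) + (ẋ₀/ω)·sinh(ωT) ⇒ p·(1 − cosh) = x(T) − x₀·cosh − (ẋ₀/ω)·sinh
numerator   = 0.0214 − (-0.0107)·1.615904 − (-0.1589/3.3853)·1.269309 = 0.098269
denominator = 1 − 1.615904 = -0.615904
p = 0.098269 / -0.615904 = -0.1596

p = -0.1596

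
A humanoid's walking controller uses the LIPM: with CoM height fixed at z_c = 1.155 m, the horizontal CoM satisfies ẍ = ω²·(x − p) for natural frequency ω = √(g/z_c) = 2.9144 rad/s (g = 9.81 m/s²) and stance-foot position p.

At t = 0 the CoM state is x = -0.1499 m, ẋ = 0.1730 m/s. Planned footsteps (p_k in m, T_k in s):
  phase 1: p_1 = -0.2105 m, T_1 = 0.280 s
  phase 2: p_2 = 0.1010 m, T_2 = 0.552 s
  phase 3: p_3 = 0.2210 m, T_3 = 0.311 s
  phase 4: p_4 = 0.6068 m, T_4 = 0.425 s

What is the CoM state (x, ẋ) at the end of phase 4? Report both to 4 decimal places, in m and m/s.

phase 1: p=-0.2105, T=0.280, ωT=0.816032, cosh=1.351846, sinh=0.909663; start (x,ẋ)=(-0.149900, 0.173000) → end (x,ẋ)=(-0.074580, 0.394527)
phase 2: p=0.1010, T=0.552, ωT=1.608749, cosh=2.598347, sinh=2.398209; start (x,ẋ)=(-0.074580, 0.394527) → end (x,ẋ)=(-0.030569, -0.202071)
phase 3: p=0.2210, T=0.311, ωT=0.906378, cosh=1.439663, sinh=1.035678; start (x,ẋ)=(-0.030569, -0.202071) → end (x,ẋ)=(-0.212983, -1.050245)
phase 4: p=0.6068, T=0.425, ωT=1.238620, cosh=1.870316, sinh=1.580532; start (x,ẋ)=(-0.212983, -1.050245) → end (x,ẋ)=(-1.496021, -5.740459)

x = -1.4960, ẋ = -5.7405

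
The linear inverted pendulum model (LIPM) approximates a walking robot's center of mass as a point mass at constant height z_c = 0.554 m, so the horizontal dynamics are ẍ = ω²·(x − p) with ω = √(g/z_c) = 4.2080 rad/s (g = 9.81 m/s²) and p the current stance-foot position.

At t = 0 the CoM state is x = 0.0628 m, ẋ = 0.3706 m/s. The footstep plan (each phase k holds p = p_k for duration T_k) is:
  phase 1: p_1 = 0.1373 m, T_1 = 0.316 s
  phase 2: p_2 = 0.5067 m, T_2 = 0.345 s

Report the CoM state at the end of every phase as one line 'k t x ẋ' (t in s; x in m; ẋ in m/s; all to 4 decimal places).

1 0.3160 0.1414 0.1984
2 0.6610 -0.2208 -2.6551

phase 1: p=0.1373, T=0.316, ωT=1.329728, cosh=2.022282, sinh=1.757733; start (x,ẋ)=(0.062800, 0.370600) → end (x,ẋ)=(0.141444, 0.198416)
phase 2: p=0.5067, T=0.345, ωT=1.451760, cosh=2.252391, sinh=2.018233; start (x,ẋ)=(0.141444, 0.198416) → end (x,ẋ)=(-0.220835, -2.655109)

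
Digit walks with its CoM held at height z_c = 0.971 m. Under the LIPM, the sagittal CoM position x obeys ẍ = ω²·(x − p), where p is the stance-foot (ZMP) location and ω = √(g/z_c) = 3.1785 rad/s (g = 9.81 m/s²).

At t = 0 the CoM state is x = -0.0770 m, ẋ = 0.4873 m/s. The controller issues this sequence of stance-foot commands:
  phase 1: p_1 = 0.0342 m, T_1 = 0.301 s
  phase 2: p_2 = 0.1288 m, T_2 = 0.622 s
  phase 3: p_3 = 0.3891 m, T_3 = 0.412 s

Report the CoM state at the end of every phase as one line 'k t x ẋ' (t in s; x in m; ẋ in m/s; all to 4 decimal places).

1 0.3010 0.0382 0.3357
2 0.9230 0.1695 0.2156
3 1.3350 0.0691 -0.7705

phase 1: p=0.0342, T=0.301, ωT=0.956728, cosh=1.493657, sinh=1.109509; start (x,ẋ)=(-0.077000, 0.487300) → end (x,ẋ)=(0.038206, 0.335704)
phase 2: p=0.1288, T=0.622, ωT=1.977027, cosh=3.679861, sinh=3.541381; start (x,ẋ)=(0.038206, 0.335704) → end (x,ẋ)=(0.169456, 0.215589)
phase 3: p=0.3891, T=0.412, ωT=1.309542, cosh=1.987210, sinh=1.717267; start (x,ẋ)=(0.169456, 0.215589) → end (x,ẋ)=(0.069098, -0.770471)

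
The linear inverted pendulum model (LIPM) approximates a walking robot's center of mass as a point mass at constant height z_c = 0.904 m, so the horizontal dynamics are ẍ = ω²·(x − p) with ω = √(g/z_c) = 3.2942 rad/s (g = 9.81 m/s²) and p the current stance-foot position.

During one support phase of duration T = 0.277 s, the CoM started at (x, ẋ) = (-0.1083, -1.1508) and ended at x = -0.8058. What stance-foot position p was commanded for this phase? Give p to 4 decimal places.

p = 0.6374

ωT = 3.2942·0.277 = 0.912493; cosh(ωT) = 1.446023, sinh(ωT) = 1.044501
x(T) = p + (x₀−p)·cosh(ωT) + (ẋ₀/ω)·sinh(ωT) ⇒ p·(1 − cosh) = x(T) − x₀·cosh − (ẋ₀/ω)·sinh
numerator   = -0.8058 − (-0.1083)·1.446023 − (-1.1508/3.2942)·1.044501 = -0.284308
denominator = 1 − 1.446023 = -0.446023
p = -0.284308 / -0.446023 = 0.6374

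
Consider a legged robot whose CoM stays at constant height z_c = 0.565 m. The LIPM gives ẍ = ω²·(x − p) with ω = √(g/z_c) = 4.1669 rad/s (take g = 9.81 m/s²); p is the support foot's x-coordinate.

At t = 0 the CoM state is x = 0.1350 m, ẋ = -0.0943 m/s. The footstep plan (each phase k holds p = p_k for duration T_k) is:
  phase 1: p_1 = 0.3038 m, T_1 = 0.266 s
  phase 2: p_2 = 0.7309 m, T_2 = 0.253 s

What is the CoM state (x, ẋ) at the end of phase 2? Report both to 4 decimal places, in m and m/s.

x = -0.7969, ẋ = -5.6760

phase 1: p=0.3038, T=0.266, ωT=1.108395, cosh=1.679791, sinh=1.349703; start (x,ẋ)=(0.135000, -0.094300) → end (x,ẋ)=(-0.010293, -1.107748)
phase 2: p=0.7309, T=0.253, ωT=1.054226, cosh=1.609107, sinh=1.260645; start (x,ẋ)=(-0.010293, -1.107748) → end (x,ẋ)=(-0.796895, -5.675961)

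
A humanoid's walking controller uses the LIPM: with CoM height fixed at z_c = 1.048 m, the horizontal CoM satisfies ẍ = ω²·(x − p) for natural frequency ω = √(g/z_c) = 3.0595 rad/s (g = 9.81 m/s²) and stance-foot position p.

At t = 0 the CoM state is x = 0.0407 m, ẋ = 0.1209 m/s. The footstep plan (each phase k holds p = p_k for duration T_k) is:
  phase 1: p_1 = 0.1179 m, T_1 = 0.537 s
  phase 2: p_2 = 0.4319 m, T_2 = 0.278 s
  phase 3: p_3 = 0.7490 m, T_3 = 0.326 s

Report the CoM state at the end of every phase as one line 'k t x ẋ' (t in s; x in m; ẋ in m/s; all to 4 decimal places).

phase 1: p=0.1179, T=0.537, ωT=1.642952, cosh=2.681908, sinh=2.488500; start (x,ẋ)=(0.040700, 0.120900) → end (x,ẋ)=(0.009193, -0.263525)
phase 2: p=0.4319, T=0.278, ωT=0.850541, cosh=1.384048, sinh=0.956865; start (x,ẋ)=(0.009193, -0.263525) → end (x,ẋ)=(-0.235565, -1.602217)
phase 3: p=0.7490, T=0.326, ωT=0.997397, cosh=1.540027, sinh=1.171189; start (x,ẋ)=(-0.235565, -1.602217) → end (x,ẋ)=(-1.380591, -5.995401)

1 0.5370 0.0092 -0.2635
2 0.8150 -0.2356 -1.6022
3 1.1410 -1.3806 -5.9954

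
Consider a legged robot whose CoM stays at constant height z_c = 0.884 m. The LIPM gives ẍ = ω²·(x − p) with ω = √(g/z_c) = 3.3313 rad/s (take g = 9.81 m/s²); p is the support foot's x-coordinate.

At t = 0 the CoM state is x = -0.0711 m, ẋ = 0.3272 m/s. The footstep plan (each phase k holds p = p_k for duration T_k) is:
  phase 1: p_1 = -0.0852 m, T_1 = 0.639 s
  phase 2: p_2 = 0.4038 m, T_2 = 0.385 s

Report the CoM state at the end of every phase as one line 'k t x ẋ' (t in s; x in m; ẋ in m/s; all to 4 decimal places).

1 0.6390 0.3818 1.5889
2 1.0240 1.1548 2.9628

phase 1: p=-0.0852, T=0.639, ωT=2.128701, cosh=4.261466, sinh=4.142474; start (x,ẋ)=(-0.071100, 0.327200) → end (x,ẋ)=(0.381760, 1.588929)
phase 2: p=0.4038, T=0.385, ωT=1.282551, cosh=1.941577, sinh=1.664248; start (x,ẋ)=(0.381760, 1.588929) → end (x,ẋ)=(1.154804, 2.962837)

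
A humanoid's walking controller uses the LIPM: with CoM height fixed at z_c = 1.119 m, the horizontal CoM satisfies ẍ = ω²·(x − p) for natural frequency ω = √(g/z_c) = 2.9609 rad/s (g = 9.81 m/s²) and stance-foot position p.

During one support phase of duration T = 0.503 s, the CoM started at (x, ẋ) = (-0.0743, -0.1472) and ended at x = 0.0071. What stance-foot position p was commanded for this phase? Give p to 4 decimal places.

p = -0.2142

ωT = 2.9609·0.503 = 1.489333; cosh(ωT) = 2.329829, sinh(ωT) = 2.104306
x(T) = p + (x₀−p)·cosh(ωT) + (ẋ₀/ω)·sinh(ωT) ⇒ p·(1 − cosh) = x(T) − x₀·cosh − (ẋ₀/ω)·sinh
numerator   = 0.0071 − (-0.0743)·2.329829 − (-0.1472/2.9609)·2.104306 = 0.284821
denominator = 1 − 2.329829 = -1.329829
p = 0.284821 / -1.329829 = -0.2142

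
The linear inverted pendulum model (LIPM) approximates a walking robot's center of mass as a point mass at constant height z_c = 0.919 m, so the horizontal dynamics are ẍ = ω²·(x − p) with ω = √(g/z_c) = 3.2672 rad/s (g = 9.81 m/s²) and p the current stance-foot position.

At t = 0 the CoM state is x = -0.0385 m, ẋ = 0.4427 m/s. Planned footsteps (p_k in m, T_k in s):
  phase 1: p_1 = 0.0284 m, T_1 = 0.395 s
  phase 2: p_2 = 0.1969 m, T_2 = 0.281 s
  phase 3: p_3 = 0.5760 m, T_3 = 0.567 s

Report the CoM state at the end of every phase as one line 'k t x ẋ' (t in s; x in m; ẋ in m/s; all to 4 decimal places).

1 0.3950 0.1252 0.4983
2 0.6760 0.2534 0.4770
3 1.2430 -0.0239 -1.7197

phase 1: p=0.0284, T=0.395, ωT=1.290544, cosh=1.954942, sinh=1.679821; start (x,ẋ)=(-0.038500, 0.442700) → end (x,ẋ)=(0.125227, 0.498285)
phase 2: p=0.1969, T=0.281, ωT=0.918083, cosh=1.451884, sinh=1.052601; start (x,ẋ)=(0.125227, 0.498285) → end (x,ẋ)=(0.253373, 0.476965)
phase 3: p=0.5760, T=0.567, ωT=1.852502, cosh=3.266299, sinh=3.109455; start (x,ẋ)=(0.253373, 0.476965) → end (x,ẋ)=(-0.023860, -1.719725)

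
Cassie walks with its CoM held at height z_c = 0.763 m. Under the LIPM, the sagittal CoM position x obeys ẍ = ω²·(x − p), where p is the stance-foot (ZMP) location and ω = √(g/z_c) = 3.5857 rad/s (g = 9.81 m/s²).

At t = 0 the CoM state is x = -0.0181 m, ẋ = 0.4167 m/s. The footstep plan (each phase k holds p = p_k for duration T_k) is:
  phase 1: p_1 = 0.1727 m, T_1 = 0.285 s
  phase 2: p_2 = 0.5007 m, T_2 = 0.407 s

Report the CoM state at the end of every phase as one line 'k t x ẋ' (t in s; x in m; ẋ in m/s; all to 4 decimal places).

1 0.2850 0.0138 -0.1735
2 0.6920 -0.7019 -3.9468

phase 1: p=0.1727, T=0.285, ωT=1.021924, cosh=1.569219, sinh=1.209318; start (x,ẋ)=(-0.018100, 0.416700) → end (x,ẋ)=(0.013830, -0.173463)
phase 2: p=0.5007, T=0.407, ωT=1.459380, cosh=2.267835, sinh=2.035455; start (x,ẋ)=(0.013830, -0.173463) → end (x,ẋ)=(-0.701909, -3.946823)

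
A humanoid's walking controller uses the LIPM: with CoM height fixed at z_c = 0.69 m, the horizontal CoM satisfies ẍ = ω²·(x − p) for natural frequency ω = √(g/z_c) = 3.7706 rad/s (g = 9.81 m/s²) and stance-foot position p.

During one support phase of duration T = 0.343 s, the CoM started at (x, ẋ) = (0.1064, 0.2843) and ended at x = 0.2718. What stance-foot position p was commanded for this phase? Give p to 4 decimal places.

p = 0.0665

ωT = 3.7706·0.343 = 1.293316; cosh(ωT) = 1.959606, sinh(ωT) = 1.685246
x(T) = p + (x₀−p)·cosh(ωT) + (ẋ₀/ω)·sinh(ωT) ⇒ p·(1 − cosh) = x(T) − x₀·cosh − (ẋ₀/ω)·sinh
numerator   = 0.2718 − (0.1064)·1.959606 − (0.2843/3.7706)·1.685246 = -0.063768
denominator = 1 − 1.959606 = -0.959606
p = -0.063768 / -0.959606 = 0.0665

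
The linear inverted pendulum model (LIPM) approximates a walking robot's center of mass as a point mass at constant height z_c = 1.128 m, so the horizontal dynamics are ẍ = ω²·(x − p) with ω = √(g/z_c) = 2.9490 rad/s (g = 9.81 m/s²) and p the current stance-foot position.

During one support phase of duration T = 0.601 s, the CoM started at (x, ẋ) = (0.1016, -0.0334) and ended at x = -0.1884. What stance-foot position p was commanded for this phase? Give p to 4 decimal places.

ωT = 2.9490·0.601 = 1.772349; cosh(ωT) = 3.027297, sinh(ωT) = 2.857363
x(T) = p + (x₀−p)·cosh(ωT) + (ẋ₀/ω)·sinh(ωT) ⇒ p·(1 − cosh) = x(T) − x₀·cosh − (ẋ₀/ω)·sinh
numerator   = -0.1884 − (0.1016)·3.027297 − (-0.0334/2.9490)·2.857363 = -0.463611
denominator = 1 − 3.027297 = -2.027297
p = -0.463611 / -2.027297 = 0.2287

p = 0.2287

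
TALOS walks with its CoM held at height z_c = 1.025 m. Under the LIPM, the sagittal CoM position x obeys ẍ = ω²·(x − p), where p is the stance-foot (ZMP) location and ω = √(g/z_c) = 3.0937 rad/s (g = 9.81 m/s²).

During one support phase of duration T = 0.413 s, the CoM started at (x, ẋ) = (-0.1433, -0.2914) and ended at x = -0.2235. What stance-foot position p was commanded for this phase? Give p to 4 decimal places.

p = -0.2244

ωT = 3.0937·0.413 = 1.277698; cosh(ωT) = 1.933524, sinh(ωT) = 1.654846
x(T) = p + (x₀−p)·cosh(ωT) + (ẋ₀/ω)·sinh(ωT) ⇒ p·(1 − cosh) = x(T) − x₀·cosh − (ẋ₀/ω)·sinh
numerator   = -0.2235 − (-0.1433)·1.933524 − (-0.2914/3.0937)·1.654846 = 0.209446
denominator = 1 − 1.933524 = -0.933524
p = 0.209446 / -0.933524 = -0.2244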